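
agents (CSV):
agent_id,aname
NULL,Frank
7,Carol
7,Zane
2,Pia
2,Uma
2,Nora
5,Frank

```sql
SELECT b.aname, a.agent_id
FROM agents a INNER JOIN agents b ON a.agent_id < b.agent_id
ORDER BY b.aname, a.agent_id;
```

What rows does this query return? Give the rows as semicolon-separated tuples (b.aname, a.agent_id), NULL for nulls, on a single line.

(Carol, 2); (Carol, 2); (Carol, 2); (Carol, 5); (Frank, 2); (Frank, 2); (Frank, 2); (Zane, 2); (Zane, 2); (Zane, 2); (Zane, 5)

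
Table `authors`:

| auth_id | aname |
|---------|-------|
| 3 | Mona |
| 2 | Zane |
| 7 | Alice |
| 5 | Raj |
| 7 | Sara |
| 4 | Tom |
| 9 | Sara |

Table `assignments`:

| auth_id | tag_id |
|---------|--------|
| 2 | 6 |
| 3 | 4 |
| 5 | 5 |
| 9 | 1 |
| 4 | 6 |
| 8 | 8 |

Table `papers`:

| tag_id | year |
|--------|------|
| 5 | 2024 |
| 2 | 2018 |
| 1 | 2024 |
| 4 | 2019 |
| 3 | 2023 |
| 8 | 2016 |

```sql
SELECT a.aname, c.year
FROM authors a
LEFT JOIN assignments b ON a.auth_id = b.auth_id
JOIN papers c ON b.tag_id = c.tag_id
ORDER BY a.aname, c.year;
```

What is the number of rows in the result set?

Joins associate left-to-right: authors LEFT JOIN assignments on auth_id gives 7 intermediate row(s).
Then INNER JOIN `papers c` on tag_id: keep only rows whose b.tag_id appears in c.
Result: 3 row(s).

3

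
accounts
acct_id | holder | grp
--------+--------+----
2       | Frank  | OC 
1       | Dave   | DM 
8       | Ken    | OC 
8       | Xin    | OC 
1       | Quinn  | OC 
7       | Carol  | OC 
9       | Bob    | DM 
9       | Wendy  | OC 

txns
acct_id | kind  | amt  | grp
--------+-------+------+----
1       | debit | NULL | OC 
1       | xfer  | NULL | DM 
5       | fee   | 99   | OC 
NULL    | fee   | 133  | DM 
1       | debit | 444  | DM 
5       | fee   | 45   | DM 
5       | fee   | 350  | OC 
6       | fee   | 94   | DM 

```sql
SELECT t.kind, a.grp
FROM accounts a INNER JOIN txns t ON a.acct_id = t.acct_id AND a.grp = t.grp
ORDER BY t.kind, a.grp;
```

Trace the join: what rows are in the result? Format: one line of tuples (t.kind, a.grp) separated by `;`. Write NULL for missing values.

INNER JOIN keeps only pairs where the ON condition holds.
Matching on a.acct_id = t.acct_id AND a.grp = t.grp. A NULL in a compared column never satisfies the condition.
- a[0] acct_id=2, grp=OC → no match; dropped.
- a[1] acct_id=1, grp=DM → 2 match(es) in t → 2 row(s).
- a[2] acct_id=8, grp=OC → no match; dropped.
- a[3] acct_id=8, grp=OC → no match; dropped.
- a[4] acct_id=1, grp=OC → 1 match(es) in t → 1 row(s).
- a[5] acct_id=7, grp=OC → no match; dropped.
- a[6] acct_id=9, grp=DM → no match; dropped.
- a[7] acct_id=9, grp=OC → no match; dropped.
After projecting and ordering:
t.kind | a.grp
debit | DM
debit | OC
xfer | DM

(debit, DM); (debit, OC); (xfer, DM)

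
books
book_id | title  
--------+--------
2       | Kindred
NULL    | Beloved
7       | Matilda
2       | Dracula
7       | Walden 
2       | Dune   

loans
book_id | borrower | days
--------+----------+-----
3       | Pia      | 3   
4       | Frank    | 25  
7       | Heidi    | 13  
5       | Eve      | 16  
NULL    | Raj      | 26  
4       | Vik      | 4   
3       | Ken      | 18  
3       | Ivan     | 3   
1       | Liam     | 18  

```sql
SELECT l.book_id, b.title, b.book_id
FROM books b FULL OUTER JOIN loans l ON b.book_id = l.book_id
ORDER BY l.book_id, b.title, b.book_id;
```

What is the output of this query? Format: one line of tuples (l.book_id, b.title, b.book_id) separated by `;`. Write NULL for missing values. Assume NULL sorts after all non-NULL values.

FULL OUTER JOIN keeps every row from both sides; unmatched rows get NULL for the other side's columns.
Matching on b.book_id = l.book_id. A NULL in a compared column never satisfies the condition.
Matched pairs: 2; unmatched b rows kept: 4; unmatched l rows kept: 8.

(1, NULL, NULL); (3, NULL, NULL); (3, NULL, NULL); (3, NULL, NULL); (4, NULL, NULL); (4, NULL, NULL); (5, NULL, NULL); (7, Matilda, 7); (7, Walden, 7); (NULL, Beloved, NULL); (NULL, Dracula, 2); (NULL, Dune, 2); (NULL, Kindred, 2); (NULL, NULL, NULL)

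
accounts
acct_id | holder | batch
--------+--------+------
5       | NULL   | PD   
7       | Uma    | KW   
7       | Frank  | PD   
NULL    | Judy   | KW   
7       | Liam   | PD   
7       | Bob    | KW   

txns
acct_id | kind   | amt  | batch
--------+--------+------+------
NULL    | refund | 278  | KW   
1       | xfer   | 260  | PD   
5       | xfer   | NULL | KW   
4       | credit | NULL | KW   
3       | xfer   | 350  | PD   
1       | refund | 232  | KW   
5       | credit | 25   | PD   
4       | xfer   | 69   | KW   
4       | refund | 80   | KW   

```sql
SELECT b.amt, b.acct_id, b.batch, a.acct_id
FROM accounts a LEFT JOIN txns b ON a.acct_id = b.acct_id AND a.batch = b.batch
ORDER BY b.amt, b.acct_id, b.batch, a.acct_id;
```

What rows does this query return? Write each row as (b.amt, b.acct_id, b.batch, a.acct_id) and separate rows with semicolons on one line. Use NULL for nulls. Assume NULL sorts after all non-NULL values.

LEFT JOIN keeps every row from `accounts`; unmatched rows get NULL for `txns`'s columns.
Matching on a.acct_id = b.acct_id AND a.batch = b.batch. A NULL in a compared column never satisfies the condition.
- a (acct_id=5, batch=PD) pairs with 1 row(s) of b.
- a (acct_id=7, batch=KW) has no partner → padded with NULL.
- a (acct_id=7, batch=PD) has no partner → padded with NULL.
- a (acct_id=NULL, batch=KW) has no partner → padded with NULL.
- a (acct_id=7, batch=PD) has no partner → padded with NULL.
- a (acct_id=7, batch=KW) has no partner → padded with NULL.
After projecting and ordering:
b.amt | b.acct_id | b.batch | a.acct_id
25 | 5 | PD | 5
NULL | NULL | NULL | 7
NULL | NULL | NULL | 7
NULL | NULL | NULL | 7
NULL | NULL | NULL | 7
NULL | NULL | NULL | NULL

(25, 5, PD, 5); (NULL, NULL, NULL, 7); (NULL, NULL, NULL, 7); (NULL, NULL, NULL, 7); (NULL, NULL, NULL, 7); (NULL, NULL, NULL, NULL)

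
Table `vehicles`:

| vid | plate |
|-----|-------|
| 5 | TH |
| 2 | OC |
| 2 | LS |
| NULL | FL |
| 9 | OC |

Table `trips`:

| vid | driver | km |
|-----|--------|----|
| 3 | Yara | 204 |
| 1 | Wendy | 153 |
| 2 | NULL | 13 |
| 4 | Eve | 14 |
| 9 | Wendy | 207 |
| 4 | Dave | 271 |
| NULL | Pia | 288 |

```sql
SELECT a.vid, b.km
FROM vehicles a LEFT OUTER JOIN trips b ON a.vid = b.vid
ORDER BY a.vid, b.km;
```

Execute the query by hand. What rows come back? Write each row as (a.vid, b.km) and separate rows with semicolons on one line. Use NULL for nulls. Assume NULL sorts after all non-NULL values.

LEFT JOIN keeps every row from `vehicles`; unmatched rows get NULL for `trips`'s columns.
Matching on a.vid = b.vid. A NULL in a compared column never satisfies the condition.
- a[0] vid=5 → no match; kept with NULLs on the b side.
- a[1] vid=2 → 1 match(es) in b → 1 row(s).
- a[2] vid=2 → 1 match(es) in b → 1 row(s).
- a[3] vid=NULL → no match; kept with NULLs on the b side.
- a[4] vid=9 → 1 match(es) in b → 1 row(s).
After projecting and ordering:
a.vid | b.km
2 | 13
2 | 13
5 | NULL
9 | 207
NULL | NULL

(2, 13); (2, 13); (5, NULL); (9, 207); (NULL, NULL)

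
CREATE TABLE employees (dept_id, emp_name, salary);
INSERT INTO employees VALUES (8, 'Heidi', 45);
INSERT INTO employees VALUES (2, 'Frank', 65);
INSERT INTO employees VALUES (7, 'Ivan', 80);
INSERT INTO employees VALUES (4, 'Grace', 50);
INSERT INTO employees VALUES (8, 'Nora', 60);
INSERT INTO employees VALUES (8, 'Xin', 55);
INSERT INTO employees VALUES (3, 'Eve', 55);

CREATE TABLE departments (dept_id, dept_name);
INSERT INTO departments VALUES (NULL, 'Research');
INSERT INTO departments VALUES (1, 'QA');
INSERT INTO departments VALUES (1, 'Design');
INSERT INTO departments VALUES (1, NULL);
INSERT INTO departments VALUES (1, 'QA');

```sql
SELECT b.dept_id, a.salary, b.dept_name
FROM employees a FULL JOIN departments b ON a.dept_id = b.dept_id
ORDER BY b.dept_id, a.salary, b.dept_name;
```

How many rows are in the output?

FULL OUTER JOIN keeps every row from both sides; unmatched rows get NULL for the other side's columns.
Matching on a.dept_id = b.dept_id. A NULL in a compared column never satisfies the condition.
Matched pairs: 0; unmatched a rows kept: 7; unmatched b rows kept: 5.
Total: 0 matched + 12 padded = 12 rows.

12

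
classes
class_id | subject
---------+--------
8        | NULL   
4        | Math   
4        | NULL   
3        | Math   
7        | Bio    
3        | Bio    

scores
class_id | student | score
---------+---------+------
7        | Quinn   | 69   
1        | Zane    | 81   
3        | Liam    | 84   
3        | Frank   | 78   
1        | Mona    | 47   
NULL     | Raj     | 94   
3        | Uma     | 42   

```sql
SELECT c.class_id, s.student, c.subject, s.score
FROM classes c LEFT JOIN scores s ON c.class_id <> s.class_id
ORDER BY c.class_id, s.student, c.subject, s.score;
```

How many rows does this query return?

LEFT JOIN keeps every row from `classes`; unmatched rows get NULL for `scores`'s columns.
Matching on c.class_id <> s.class_id. A NULL in a compared column never satisfies the condition.
Matched pairs: 29; unmatched c rows kept: 0.
Total: 29 rows.

29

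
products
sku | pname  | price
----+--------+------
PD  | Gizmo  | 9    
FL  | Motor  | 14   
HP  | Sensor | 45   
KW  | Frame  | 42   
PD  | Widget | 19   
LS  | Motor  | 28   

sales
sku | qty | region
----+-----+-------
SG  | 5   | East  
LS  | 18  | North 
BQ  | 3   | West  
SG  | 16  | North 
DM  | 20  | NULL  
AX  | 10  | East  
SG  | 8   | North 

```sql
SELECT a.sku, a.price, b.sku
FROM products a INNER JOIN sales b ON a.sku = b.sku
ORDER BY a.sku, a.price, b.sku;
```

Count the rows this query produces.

INNER JOIN keeps only pairs where the ON condition holds.
Matching on a.sku = b.sku.
- a row (sku=PD): no match → dropped.
- a row (sku=FL): no match → dropped.
- a row (sku=HP): no match → dropped.
- a row (sku=KW): no match → dropped.
- a row (sku=PD): no match → dropped.
- a row (sku=LS): matches 1 b row(s) → 1 output row(s).
Total: 1 rows.

1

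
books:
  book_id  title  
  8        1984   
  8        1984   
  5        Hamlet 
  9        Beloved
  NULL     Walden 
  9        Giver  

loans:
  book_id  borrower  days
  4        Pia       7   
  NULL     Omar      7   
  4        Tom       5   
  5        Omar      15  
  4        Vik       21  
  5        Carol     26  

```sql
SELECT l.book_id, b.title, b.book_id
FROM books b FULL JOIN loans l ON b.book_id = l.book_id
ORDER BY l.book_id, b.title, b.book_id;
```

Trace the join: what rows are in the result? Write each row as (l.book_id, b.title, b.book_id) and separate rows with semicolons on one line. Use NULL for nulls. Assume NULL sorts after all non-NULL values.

(4, NULL, NULL); (4, NULL, NULL); (4, NULL, NULL); (5, Hamlet, 5); (5, Hamlet, 5); (NULL, 1984, 8); (NULL, 1984, 8); (NULL, Beloved, 9); (NULL, Giver, 9); (NULL, Walden, NULL); (NULL, NULL, NULL)

FULL OUTER JOIN keeps every row from both sides; unmatched rows get NULL for the other side's columns.
Matching on b.book_id = l.book_id. A NULL in a compared column never satisfies the condition.
Matched pairs: 2; unmatched b rows kept: 5; unmatched l rows kept: 4.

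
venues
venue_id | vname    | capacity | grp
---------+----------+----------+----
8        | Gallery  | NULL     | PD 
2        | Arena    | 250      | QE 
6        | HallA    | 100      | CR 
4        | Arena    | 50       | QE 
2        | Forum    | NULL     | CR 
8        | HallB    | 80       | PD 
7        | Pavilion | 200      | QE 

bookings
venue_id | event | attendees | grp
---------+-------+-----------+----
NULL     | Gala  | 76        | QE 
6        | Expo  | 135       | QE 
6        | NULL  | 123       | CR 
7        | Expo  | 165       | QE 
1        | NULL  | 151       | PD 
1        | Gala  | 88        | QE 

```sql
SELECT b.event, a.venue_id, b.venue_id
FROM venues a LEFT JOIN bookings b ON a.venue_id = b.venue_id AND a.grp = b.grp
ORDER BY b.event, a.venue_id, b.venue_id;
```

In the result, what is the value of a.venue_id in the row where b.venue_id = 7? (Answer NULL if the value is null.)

7

LEFT JOIN keeps every row from `venues`; unmatched rows get NULL for `bookings`'s columns.
Matching on a.venue_id = b.venue_id AND a.grp = b.grp. A NULL in a compared column never satisfies the condition.
Matched pairs: 2; unmatched a rows kept: 5.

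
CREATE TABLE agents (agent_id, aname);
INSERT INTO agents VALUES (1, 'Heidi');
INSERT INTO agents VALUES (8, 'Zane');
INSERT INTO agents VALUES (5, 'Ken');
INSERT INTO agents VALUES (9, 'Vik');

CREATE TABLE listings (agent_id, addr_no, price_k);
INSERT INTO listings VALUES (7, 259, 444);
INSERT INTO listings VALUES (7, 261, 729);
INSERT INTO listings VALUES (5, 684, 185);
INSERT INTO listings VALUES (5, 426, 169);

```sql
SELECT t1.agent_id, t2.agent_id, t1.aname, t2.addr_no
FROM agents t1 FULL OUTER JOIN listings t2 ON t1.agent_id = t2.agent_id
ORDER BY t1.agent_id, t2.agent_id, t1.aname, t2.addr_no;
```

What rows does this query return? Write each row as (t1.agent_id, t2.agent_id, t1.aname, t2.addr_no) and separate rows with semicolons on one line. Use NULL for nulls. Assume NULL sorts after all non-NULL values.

FULL OUTER JOIN keeps every row from both sides; unmatched rows get NULL for the other side's columns.
Matching on t1.agent_id = t2.agent_id.
- agent_id=1: no t2 row matches, row kept with t2 columns NULL.
- agent_id=8: no t2 row matches, row kept with t2 columns NULL.
- agent_id=5: 2 matching t2 row(s), so 2 row(s) emitted.
- agent_id=9: no t2 row matches, row kept with t2 columns NULL.
- 2 t2 row(s) had no t1 match → kept, t1 columns NULL.
After projecting and ordering:
t1.agent_id | t2.agent_id | t1.aname | t2.addr_no
1 | NULL | Heidi | NULL
5 | 5 | Ken | 426
5 | 5 | Ken | 684
8 | NULL | Zane | NULL
9 | NULL | Vik | NULL
NULL | 7 | NULL | 259
NULL | 7 | NULL | 261

(1, NULL, Heidi, NULL); (5, 5, Ken, 426); (5, 5, Ken, 684); (8, NULL, Zane, NULL); (9, NULL, Vik, NULL); (NULL, 7, NULL, 259); (NULL, 7, NULL, 261)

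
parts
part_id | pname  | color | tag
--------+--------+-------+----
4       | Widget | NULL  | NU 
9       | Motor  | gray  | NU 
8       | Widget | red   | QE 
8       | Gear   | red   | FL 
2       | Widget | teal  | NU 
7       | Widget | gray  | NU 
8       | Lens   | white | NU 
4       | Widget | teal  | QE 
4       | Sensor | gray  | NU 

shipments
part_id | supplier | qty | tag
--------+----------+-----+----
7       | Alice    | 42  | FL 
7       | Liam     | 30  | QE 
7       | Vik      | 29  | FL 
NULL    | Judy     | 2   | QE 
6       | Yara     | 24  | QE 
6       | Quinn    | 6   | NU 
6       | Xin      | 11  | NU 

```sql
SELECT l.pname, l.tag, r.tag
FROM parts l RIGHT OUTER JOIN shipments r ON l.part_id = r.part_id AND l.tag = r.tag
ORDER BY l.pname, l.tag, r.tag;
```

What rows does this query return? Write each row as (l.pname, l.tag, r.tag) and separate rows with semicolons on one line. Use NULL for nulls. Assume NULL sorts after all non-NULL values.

(NULL, NULL, FL); (NULL, NULL, FL); (NULL, NULL, NU); (NULL, NULL, NU); (NULL, NULL, QE); (NULL, NULL, QE); (NULL, NULL, QE)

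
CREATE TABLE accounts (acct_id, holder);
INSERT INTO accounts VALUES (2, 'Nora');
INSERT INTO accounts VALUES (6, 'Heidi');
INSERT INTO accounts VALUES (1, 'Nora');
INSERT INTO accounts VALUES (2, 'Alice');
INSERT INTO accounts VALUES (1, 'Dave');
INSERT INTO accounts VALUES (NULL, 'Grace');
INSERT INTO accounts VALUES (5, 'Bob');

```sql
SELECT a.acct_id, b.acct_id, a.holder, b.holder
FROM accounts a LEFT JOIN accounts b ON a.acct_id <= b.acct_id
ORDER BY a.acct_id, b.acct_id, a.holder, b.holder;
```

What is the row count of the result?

LEFT JOIN keeps every row from `accounts a`; unmatched rows get NULL for `accounts b`'s columns.
Matching on a.acct_id <= b.acct_id. A NULL in a compared column never satisfies the condition.
- acct_id=2: 4 matching b row(s), so 4 row(s) emitted.
- acct_id=6: 1 matching b row(s), so 1 row(s) emitted.
- acct_id=1: 6 matching b row(s), so 6 row(s) emitted.
- acct_id=2: 4 matching b row(s), so 4 row(s) emitted.
- acct_id=1: 6 matching b row(s), so 6 row(s) emitted.
- acct_id=NULL: no b row matches, row kept with b columns NULL.
- acct_id=5: 2 matching b row(s), so 2 row(s) emitted.
Total: 23 matched + 1 padded = 24 rows.

24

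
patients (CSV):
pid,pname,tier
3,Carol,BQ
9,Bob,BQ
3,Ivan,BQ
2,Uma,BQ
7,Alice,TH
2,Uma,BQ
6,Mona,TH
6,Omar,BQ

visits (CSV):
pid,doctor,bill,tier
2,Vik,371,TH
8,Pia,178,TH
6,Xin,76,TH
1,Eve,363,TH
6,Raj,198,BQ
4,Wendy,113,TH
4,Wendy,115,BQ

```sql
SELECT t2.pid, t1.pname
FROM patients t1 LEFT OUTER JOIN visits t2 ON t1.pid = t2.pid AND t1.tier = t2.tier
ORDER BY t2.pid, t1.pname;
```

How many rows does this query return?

8

LEFT JOIN keeps every row from `patients`; unmatched rows get NULL for `visits`'s columns.
Matching on t1.pid = t2.pid AND t1.tier = t2.tier.
Matched pairs: 2; unmatched t1 rows kept: 6.
Total: 2 matched + 6 padded = 8 rows.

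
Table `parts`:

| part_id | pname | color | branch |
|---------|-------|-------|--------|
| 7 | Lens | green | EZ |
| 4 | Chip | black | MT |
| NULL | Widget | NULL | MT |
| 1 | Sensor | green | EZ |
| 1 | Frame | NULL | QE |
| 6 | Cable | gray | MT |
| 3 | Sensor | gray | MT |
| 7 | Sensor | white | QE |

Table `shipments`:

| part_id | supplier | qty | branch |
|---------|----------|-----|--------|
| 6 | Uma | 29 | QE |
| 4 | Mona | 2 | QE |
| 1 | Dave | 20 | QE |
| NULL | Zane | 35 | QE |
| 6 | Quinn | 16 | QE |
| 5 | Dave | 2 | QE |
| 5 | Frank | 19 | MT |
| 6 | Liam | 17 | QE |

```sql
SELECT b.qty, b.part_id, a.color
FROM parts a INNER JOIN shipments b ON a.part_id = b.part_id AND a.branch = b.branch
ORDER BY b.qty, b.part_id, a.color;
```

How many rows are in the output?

1

INNER JOIN keeps only pairs where the ON condition holds.
Matching on a.part_id = b.part_id AND a.branch = b.branch. A NULL in a compared column never satisfies the condition.
Matched pairs: 1.
Total: 1 rows.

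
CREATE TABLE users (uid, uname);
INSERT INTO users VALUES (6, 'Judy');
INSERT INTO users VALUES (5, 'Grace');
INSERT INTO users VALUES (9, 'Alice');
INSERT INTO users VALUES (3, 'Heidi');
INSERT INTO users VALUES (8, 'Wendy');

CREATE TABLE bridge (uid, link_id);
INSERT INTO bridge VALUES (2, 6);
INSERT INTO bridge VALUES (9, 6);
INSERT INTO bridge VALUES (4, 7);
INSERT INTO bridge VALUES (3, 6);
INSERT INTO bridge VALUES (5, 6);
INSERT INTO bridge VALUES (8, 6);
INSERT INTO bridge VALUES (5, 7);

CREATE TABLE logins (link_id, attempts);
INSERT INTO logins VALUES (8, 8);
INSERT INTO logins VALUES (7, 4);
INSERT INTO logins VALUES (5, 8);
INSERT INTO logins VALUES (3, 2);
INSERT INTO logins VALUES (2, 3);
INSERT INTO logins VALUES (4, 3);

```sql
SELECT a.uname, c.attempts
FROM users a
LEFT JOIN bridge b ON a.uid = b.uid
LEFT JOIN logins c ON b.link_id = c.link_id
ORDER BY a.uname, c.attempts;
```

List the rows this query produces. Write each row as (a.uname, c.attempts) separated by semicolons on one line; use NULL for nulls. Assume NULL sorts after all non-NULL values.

Joins associate left-to-right: users LEFT JOIN bridge on uid gives 6 intermediate row(s).
Then LEFT JOIN `logins c` on link_id: each of those 6 rows is kept; rows whose b.link_id has no match in c get NULL for c's columns.

(Alice, NULL); (Grace, 4); (Grace, NULL); (Heidi, NULL); (Judy, NULL); (Wendy, NULL)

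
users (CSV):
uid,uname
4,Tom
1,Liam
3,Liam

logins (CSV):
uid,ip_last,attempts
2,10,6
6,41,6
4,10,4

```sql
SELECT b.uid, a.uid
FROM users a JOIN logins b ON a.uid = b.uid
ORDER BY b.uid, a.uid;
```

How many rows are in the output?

INNER JOIN keeps only pairs where the ON condition holds.
Matching on a.uid = b.uid.
Matched pairs: 1.
Total: 1 rows.

1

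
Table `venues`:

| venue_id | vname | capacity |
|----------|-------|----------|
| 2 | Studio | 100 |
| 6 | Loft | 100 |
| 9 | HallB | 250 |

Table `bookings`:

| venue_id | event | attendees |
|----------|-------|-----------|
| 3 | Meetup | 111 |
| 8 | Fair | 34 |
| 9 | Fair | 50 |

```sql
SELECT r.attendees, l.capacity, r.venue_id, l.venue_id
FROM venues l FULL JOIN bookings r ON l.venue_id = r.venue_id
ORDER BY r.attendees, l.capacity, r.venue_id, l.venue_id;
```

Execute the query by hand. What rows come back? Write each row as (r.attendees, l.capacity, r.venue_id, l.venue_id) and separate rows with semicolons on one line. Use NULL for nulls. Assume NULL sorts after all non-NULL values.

(34, NULL, 8, NULL); (50, 250, 9, 9); (111, NULL, 3, NULL); (NULL, 100, NULL, 2); (NULL, 100, NULL, 6)

FULL OUTER JOIN keeps every row from both sides; unmatched rows get NULL for the other side's columns.
Matching on l.venue_id = r.venue_id.
- l[0] venue_id=2 → no match; kept with NULLs on the r side.
- l[1] venue_id=6 → no match; kept with NULLs on the r side.
- l[2] venue_id=9 → 1 match(es) in r → 1 row(s).
- plus 2 unmatched r row(s), each kept with NULL l columns.
After projecting and ordering:
r.attendees | l.capacity | r.venue_id | l.venue_id
34 | NULL | 8 | NULL
50 | 250 | 9 | 9
111 | NULL | 3 | NULL
NULL | 100 | NULL | 2
NULL | 100 | NULL | 6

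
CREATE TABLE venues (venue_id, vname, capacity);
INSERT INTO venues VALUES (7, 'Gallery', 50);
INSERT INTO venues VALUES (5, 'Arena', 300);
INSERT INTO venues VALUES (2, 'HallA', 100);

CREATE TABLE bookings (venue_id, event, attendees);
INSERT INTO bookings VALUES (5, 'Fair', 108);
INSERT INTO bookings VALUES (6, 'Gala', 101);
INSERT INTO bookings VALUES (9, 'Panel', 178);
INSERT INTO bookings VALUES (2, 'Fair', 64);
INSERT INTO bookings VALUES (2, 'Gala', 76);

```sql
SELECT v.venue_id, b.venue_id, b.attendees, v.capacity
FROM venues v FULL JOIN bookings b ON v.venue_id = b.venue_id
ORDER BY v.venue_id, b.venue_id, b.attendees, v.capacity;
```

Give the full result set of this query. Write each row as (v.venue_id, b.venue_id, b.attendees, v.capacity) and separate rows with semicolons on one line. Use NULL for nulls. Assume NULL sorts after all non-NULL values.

FULL OUTER JOIN keeps every row from both sides; unmatched rows get NULL for the other side's columns.
Matching on v.venue_id = b.venue_id.
- v row (venue_id=7): no match → kept, b columns NULL.
- v row (venue_id=5): matches 1 b row(s) → 1 output row(s).
- v row (venue_id=2): matches 2 b row(s) → 2 output row(s).
- 2 b row(s) had no v match → kept, v columns NULL.
After projecting and ordering:
v.venue_id | b.venue_id | b.attendees | v.capacity
2 | 2 | 64 | 100
2 | 2 | 76 | 100
5 | 5 | 108 | 300
7 | NULL | NULL | 50
NULL | 6 | 101 | NULL
NULL | 9 | 178 | NULL

(2, 2, 64, 100); (2, 2, 76, 100); (5, 5, 108, 300); (7, NULL, NULL, 50); (NULL, 6, 101, NULL); (NULL, 9, 178, NULL)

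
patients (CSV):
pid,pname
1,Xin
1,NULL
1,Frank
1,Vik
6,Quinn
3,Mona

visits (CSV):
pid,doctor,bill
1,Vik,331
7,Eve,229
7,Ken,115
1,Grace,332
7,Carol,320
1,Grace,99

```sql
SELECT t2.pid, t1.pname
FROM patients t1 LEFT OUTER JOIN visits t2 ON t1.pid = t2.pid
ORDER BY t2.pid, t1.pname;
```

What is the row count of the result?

14

LEFT JOIN keeps every row from `patients`; unmatched rows get NULL for `visits`'s columns.
Matching on t1.pid = t2.pid.
Matched pairs: 12; unmatched t1 rows kept: 2.
Total: 12 matched + 2 padded = 14 rows.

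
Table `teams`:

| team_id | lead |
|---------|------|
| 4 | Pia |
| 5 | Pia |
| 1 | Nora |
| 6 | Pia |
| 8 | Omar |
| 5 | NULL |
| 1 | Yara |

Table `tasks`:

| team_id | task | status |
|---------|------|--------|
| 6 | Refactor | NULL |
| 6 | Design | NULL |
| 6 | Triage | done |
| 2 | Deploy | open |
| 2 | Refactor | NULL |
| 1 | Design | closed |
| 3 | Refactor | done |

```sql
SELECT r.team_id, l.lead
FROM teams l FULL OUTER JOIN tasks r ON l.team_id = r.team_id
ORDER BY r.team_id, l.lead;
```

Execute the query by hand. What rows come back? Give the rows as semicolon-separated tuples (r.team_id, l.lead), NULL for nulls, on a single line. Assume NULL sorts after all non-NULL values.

(1, Nora); (1, Yara); (2, NULL); (2, NULL); (3, NULL); (6, Pia); (6, Pia); (6, Pia); (NULL, Omar); (NULL, Pia); (NULL, Pia); (NULL, NULL)

FULL OUTER JOIN keeps every row from both sides; unmatched rows get NULL for the other side's columns.
Matching on l.team_id = r.team_id.
- l row (team_id=4): no match → kept, r columns NULL.
- l row (team_id=5): no match → kept, r columns NULL.
- l row (team_id=1): matches 1 r row(s) → 1 output row(s).
- l row (team_id=6): matches 3 r row(s) → 3 output row(s).
- l row (team_id=8): no match → kept, r columns NULL.
- l row (team_id=5): no match → kept, r columns NULL.
- l row (team_id=1): matches 1 r row(s) → 1 output row(s).
- 3 row(s) from r found no l partner → padded with NULL.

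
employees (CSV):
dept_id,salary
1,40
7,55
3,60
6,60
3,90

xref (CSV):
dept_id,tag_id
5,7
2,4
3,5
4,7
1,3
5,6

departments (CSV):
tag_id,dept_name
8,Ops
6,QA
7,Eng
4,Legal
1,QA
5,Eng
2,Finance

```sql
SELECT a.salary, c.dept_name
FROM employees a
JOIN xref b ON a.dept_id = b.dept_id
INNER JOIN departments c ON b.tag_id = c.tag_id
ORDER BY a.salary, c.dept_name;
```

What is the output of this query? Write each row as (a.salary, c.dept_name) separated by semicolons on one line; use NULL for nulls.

(60, Eng); (90, Eng)

Joins associate left-to-right: employees INNER JOIN xref on dept_id gives 3 intermediate row(s).
Then INNER JOIN `departments c` on tag_id: keep only rows whose b.tag_id appears in c.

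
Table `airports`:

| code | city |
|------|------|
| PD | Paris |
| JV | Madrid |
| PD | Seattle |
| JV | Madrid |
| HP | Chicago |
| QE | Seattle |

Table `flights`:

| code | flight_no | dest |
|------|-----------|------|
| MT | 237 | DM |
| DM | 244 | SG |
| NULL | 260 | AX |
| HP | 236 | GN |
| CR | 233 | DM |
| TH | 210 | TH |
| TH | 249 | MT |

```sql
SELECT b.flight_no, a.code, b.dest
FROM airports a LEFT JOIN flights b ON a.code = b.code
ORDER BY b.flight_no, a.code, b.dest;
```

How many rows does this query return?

6

LEFT JOIN keeps every row from `airports`; unmatched rows get NULL for `flights`'s columns.
Matching on a.code = b.code. A NULL in a compared column never satisfies the condition.
Matched pairs: 1; unmatched a rows kept: 5.
Total: 1 matched + 5 padded = 6 rows.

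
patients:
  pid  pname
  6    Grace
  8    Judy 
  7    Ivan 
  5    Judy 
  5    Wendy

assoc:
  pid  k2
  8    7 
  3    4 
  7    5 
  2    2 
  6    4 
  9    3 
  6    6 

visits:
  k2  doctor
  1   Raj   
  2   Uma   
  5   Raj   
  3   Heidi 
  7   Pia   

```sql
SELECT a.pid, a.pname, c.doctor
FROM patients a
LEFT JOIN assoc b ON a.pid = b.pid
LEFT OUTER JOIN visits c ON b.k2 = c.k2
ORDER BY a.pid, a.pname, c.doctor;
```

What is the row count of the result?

Evaluate left to right. First `patients a LEFT JOIN assoc b` on pid: 6 row(s).
Then LEFT JOIN `visits c` on k2: each of those 6 rows is kept; rows whose b.k2 has no match in c get NULL for c's columns.
Result: 6 row(s).

6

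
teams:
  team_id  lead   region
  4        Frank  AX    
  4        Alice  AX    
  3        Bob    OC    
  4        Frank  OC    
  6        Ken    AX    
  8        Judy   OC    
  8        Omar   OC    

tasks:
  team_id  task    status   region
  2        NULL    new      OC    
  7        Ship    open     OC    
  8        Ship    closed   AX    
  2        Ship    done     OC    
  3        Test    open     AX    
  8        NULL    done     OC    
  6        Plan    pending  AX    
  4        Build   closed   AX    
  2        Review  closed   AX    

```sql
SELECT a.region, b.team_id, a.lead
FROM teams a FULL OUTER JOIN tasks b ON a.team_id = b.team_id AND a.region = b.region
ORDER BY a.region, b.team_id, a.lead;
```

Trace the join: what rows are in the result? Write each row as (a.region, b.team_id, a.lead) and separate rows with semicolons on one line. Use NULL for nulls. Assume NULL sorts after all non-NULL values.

(AX, 4, Alice); (AX, 4, Frank); (AX, 6, Ken); (OC, 8, Judy); (OC, 8, Omar); (OC, NULL, Bob); (OC, NULL, Frank); (NULL, 2, NULL); (NULL, 2, NULL); (NULL, 2, NULL); (NULL, 3, NULL); (NULL, 7, NULL); (NULL, 8, NULL)

FULL OUTER JOIN keeps every row from both sides; unmatched rows get NULL for the other side's columns.
Matching on a.team_id = b.team_id AND a.region = b.region.
- a (team_id=4, region=AX) pairs with 1 row(s) of b.
- a (team_id=4, region=AX) pairs with 1 row(s) of b.
- a (team_id=3, region=OC) has no partner → padded with NULL.
- a (team_id=4, region=OC) has no partner → padded with NULL.
- a (team_id=6, region=AX) pairs with 1 row(s) of b.
- a (team_id=8, region=OC) pairs with 1 row(s) of b.
- a (team_id=8, region=OC) pairs with 1 row(s) of b.
- 6 row(s) from b found no a partner → padded with NULL.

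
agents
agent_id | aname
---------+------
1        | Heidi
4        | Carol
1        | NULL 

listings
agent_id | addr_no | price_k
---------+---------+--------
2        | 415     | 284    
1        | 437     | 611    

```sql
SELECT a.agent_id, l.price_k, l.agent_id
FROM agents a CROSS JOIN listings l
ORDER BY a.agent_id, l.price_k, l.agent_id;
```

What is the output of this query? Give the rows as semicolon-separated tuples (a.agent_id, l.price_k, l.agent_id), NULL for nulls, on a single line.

(1, 284, 2); (1, 284, 2); (1, 611, 1); (1, 611, 1); (4, 284, 2); (4, 611, 1)

CROSS JOIN pairs every row of `agents` with every row of `listings`: 3 × 2 = 6 rows.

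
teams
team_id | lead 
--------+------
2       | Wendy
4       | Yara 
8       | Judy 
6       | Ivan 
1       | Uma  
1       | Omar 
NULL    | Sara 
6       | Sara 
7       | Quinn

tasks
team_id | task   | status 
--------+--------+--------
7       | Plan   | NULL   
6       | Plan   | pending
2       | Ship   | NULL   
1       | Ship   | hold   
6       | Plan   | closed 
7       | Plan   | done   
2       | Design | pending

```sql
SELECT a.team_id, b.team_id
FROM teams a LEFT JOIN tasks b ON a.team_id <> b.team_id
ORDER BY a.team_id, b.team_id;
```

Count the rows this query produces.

47

LEFT JOIN keeps every row from `teams`; unmatched rows get NULL for `tasks`'s columns.
Matching on a.team_id <> b.team_id. A NULL in a compared column never satisfies the condition.
- a (team_id=2) pairs with 5 row(s) of b.
- a (team_id=4) pairs with 7 row(s) of b.
- a (team_id=8) pairs with 7 row(s) of b.
- a (team_id=6) pairs with 5 row(s) of b.
- a (team_id=1) pairs with 6 row(s) of b.
- a (team_id=1) pairs with 6 row(s) of b.
- a (team_id=NULL) has no partner → padded with NULL.
- a (team_id=6) pairs with 5 row(s) of b.
- a (team_id=7) pairs with 5 row(s) of b.
Total: 46 matched + 1 padded = 47 rows.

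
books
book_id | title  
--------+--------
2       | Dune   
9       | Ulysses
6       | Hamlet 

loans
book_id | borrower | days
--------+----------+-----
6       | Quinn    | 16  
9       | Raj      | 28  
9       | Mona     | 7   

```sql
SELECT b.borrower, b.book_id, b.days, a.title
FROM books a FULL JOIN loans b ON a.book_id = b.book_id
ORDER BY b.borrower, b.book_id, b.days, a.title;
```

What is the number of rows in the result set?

4

FULL OUTER JOIN keeps every row from both sides; unmatched rows get NULL for the other side's columns.
Matching on a.book_id = b.book_id.
- a (book_id=2) has no partner → padded with NULL.
- a (book_id=9) pairs with 2 row(s) of b.
- a (book_id=6) pairs with 1 row(s) of b.
Total: 3 matched + 1 padded = 4 rows.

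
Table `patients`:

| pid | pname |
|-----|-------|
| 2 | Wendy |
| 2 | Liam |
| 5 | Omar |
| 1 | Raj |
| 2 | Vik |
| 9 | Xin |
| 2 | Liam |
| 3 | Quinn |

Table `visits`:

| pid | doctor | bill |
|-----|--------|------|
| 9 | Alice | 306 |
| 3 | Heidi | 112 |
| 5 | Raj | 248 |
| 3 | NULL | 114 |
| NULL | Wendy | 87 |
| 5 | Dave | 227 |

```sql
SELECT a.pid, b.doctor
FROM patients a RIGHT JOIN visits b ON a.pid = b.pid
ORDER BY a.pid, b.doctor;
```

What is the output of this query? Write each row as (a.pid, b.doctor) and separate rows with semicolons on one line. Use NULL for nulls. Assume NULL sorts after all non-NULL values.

(3, Heidi); (3, NULL); (5, Dave); (5, Raj); (9, Alice); (NULL, Wendy)

RIGHT JOIN keeps every row from `visits`; unmatched rows get NULL for `patients`'s columns.
Matching on a.pid = b.pid. A NULL in a compared column never satisfies the condition.
- a[0] pid=2 → no match.
- a[1] pid=2 → no match.
- a[2] pid=5 → 2 match(es) in b → 2 row(s).
- a[3] pid=1 → no match.
- a[4] pid=2 → no match.
- a[5] pid=9 → 1 match(es) in b → 1 row(s).
- a[6] pid=2 → no match.
- a[7] pid=3 → 2 match(es) in b → 2 row(s).
- 1 row(s) from b found no a partner → padded with NULL.
After projecting and ordering:
a.pid | b.doctor
3 | Heidi
3 | NULL
5 | Dave
5 | Raj
9 | Alice
NULL | Wendy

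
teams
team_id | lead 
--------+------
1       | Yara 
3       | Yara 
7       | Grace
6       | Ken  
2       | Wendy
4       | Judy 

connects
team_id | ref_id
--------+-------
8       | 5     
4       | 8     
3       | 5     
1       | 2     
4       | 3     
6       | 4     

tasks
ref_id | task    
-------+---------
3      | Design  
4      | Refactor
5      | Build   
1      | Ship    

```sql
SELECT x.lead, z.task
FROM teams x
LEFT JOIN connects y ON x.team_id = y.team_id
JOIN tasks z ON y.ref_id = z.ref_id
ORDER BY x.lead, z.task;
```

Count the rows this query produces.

Evaluate left to right. First `teams x LEFT JOIN connects y` on team_id: 7 row(s).
Then INNER JOIN `tasks z` on ref_id: keep only rows whose y.ref_id appears in z.
Result: 3 row(s).

3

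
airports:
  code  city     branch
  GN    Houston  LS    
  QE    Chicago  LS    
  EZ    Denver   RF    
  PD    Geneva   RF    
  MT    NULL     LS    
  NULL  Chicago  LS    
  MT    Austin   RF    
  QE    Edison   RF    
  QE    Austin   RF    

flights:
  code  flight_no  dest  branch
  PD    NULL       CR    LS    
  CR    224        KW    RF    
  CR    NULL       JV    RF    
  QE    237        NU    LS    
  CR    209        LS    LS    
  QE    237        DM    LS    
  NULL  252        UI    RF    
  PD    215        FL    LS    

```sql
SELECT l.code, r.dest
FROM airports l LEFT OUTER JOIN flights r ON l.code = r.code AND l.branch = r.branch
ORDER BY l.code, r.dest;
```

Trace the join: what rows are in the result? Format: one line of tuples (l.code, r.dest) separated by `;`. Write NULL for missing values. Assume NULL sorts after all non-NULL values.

LEFT JOIN keeps every row from `airports`; unmatched rows get NULL for `flights`'s columns.
Matching on l.code = r.code AND l.branch = r.branch. A NULL in a compared column never satisfies the condition.
Matched pairs: 2; unmatched l rows kept: 8.

(EZ, NULL); (GN, NULL); (MT, NULL); (MT, NULL); (PD, NULL); (QE, DM); (QE, NU); (QE, NULL); (QE, NULL); (NULL, NULL)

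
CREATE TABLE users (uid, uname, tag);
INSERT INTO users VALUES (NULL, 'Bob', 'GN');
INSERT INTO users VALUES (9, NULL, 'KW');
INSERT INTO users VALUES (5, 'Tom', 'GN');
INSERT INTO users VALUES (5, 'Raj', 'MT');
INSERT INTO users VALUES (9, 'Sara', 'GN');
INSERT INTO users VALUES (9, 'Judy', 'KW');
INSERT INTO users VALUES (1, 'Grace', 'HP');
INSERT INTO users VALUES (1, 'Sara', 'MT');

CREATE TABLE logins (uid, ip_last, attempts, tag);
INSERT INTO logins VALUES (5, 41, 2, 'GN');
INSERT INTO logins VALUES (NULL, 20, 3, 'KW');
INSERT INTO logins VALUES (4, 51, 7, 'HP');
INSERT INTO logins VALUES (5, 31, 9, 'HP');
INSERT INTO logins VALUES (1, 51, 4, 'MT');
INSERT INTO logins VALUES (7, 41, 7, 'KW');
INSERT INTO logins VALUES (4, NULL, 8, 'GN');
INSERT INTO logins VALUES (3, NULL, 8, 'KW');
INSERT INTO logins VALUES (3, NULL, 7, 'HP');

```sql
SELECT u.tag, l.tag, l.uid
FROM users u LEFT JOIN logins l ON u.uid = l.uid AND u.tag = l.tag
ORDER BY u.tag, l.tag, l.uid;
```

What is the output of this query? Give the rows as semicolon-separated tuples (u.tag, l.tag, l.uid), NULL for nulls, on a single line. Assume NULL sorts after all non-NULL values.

LEFT JOIN keeps every row from `users`; unmatched rows get NULL for `logins`'s columns.
Matching on u.uid = l.uid AND u.tag = l.tag. A NULL in a compared column never satisfies the condition.
- u row (uid=NULL, tag=GN): no match → kept, l columns NULL.
- u row (uid=9, tag=KW): no match → kept, l columns NULL.
- u row (uid=5, tag=GN): matches 1 l row(s) → 1 output row(s).
- u row (uid=5, tag=MT): no match → kept, l columns NULL.
- u row (uid=9, tag=GN): no match → kept, l columns NULL.
- u row (uid=9, tag=KW): no match → kept, l columns NULL.
- u row (uid=1, tag=HP): no match → kept, l columns NULL.
- u row (uid=1, tag=MT): matches 1 l row(s) → 1 output row(s).
After projecting and ordering:
u.tag | l.tag | l.uid
GN | GN | 5
GN | NULL | NULL
GN | NULL | NULL
HP | NULL | NULL
KW | NULL | NULL
KW | NULL | NULL
MT | MT | 1
MT | NULL | NULL

(GN, GN, 5); (GN, NULL, NULL); (GN, NULL, NULL); (HP, NULL, NULL); (KW, NULL, NULL); (KW, NULL, NULL); (MT, MT, 1); (MT, NULL, NULL)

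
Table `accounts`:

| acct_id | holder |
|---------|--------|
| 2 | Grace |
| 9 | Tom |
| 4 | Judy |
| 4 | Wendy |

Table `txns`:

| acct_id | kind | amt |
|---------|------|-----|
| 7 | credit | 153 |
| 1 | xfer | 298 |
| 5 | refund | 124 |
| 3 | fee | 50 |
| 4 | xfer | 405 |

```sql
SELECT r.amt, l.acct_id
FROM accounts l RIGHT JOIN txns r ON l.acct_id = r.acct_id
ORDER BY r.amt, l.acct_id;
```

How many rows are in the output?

6

RIGHT JOIN keeps every row from `txns`; unmatched rows get NULL for `accounts`'s columns.
Matching on l.acct_id = r.acct_id.
Matched pairs: 2; unmatched r rows kept: 4.
Total: 2 matched + 4 padded = 6 rows.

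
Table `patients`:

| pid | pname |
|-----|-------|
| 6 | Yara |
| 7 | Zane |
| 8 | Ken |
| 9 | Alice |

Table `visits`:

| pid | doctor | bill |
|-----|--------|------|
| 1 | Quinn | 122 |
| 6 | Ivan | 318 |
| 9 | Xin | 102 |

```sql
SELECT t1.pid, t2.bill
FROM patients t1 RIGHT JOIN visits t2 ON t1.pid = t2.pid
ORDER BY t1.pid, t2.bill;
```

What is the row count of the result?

3

RIGHT JOIN keeps every row from `visits`; unmatched rows get NULL for `patients`'s columns.
Matching on t1.pid = t2.pid.
Matched pairs: 2; unmatched t2 rows kept: 1.
Total: 2 matched + 1 padded = 3 rows.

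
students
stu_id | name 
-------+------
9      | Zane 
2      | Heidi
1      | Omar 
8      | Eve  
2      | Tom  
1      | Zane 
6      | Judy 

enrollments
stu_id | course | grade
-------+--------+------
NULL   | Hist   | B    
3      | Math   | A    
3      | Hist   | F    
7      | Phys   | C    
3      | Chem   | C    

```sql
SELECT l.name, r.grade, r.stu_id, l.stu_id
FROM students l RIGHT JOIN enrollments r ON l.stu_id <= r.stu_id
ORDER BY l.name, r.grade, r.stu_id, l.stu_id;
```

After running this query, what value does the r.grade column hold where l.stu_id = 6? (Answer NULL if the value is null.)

C

RIGHT JOIN keeps every row from `enrollments`; unmatched rows get NULL for `students`'s columns.
Matching on l.stu_id <= r.stu_id. A NULL in a compared column never satisfies the condition.
- l[0] stu_id=9 → no match.
- l[1] stu_id=2 → 4 match(es) in r → 4 row(s).
- l[2] stu_id=1 → 4 match(es) in r → 4 row(s).
- l[3] stu_id=8 → no match.
- l[4] stu_id=2 → 4 match(es) in r → 4 row(s).
- l[5] stu_id=1 → 4 match(es) in r → 4 row(s).
- l[6] stu_id=6 → 1 match(es) in r → 1 row(s).
- plus 1 unmatched r row(s), each kept with NULL l columns.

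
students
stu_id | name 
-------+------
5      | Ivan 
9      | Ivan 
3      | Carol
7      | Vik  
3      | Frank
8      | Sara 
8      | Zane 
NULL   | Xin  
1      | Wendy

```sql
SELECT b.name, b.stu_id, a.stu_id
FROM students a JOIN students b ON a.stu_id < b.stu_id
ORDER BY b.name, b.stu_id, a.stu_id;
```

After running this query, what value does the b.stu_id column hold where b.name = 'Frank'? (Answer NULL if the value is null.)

3

INNER JOIN keeps only pairs where the ON condition holds.
Matching on a.stu_id < b.stu_id. A NULL in a compared column never satisfies the condition.
Matched pairs: 26.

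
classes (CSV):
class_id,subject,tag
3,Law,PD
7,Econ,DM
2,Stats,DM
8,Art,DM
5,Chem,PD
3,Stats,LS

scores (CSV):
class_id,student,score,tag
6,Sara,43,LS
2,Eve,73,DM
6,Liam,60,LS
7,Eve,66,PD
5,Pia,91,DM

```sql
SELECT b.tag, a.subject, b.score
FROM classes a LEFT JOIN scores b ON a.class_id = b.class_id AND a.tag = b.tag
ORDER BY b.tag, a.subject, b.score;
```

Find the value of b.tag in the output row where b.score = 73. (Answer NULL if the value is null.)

LEFT JOIN keeps every row from `classes`; unmatched rows get NULL for `scores`'s columns.
Matching on a.class_id = b.class_id AND a.tag = b.tag.
- a row (class_id=3, tag=PD): no match → kept, b columns NULL.
- a row (class_id=7, tag=DM): no match → kept, b columns NULL.
- a row (class_id=2, tag=DM): matches 1 b row(s) → 1 output row(s).
- a row (class_id=8, tag=DM): no match → kept, b columns NULL.
- a row (class_id=5, tag=PD): no match → kept, b columns NULL.
- a row (class_id=3, tag=LS): no match → kept, b columns NULL.

DM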